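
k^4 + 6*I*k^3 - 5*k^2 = k^2*(k + I)*(k + 5*I)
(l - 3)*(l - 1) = l^2 - 4*l + 3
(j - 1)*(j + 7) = j^2 + 6*j - 7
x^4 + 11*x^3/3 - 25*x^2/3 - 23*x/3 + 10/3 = (x - 2)*(x - 1/3)*(x + 1)*(x + 5)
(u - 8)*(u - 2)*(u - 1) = u^3 - 11*u^2 + 26*u - 16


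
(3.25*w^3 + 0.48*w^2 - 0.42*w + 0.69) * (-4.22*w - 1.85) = -13.715*w^4 - 8.0381*w^3 + 0.8844*w^2 - 2.1348*w - 1.2765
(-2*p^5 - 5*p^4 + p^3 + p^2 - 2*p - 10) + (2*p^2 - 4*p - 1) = -2*p^5 - 5*p^4 + p^3 + 3*p^2 - 6*p - 11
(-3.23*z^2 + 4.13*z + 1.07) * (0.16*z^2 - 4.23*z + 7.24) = -0.5168*z^4 + 14.3237*z^3 - 40.6839*z^2 + 25.3751*z + 7.7468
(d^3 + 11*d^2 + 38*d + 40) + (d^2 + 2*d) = d^3 + 12*d^2 + 40*d + 40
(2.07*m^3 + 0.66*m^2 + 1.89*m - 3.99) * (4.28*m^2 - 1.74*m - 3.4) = 8.8596*m^5 - 0.777*m^4 - 0.0971999999999995*m^3 - 22.6098*m^2 + 0.516600000000001*m + 13.566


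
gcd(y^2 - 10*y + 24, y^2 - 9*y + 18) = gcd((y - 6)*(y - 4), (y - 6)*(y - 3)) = y - 6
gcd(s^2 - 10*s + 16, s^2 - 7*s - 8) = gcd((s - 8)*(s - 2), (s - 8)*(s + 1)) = s - 8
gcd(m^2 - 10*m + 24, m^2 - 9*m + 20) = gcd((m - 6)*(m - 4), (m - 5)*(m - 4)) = m - 4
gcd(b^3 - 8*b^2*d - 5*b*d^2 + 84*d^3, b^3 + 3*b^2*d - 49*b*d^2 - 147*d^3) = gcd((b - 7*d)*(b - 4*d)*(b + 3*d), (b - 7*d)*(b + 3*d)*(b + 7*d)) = b^2 - 4*b*d - 21*d^2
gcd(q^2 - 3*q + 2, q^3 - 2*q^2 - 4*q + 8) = q - 2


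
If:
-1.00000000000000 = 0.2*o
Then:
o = -5.00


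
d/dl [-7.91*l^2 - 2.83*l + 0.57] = -15.82*l - 2.83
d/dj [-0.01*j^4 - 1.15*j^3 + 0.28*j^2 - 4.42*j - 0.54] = -0.04*j^3 - 3.45*j^2 + 0.56*j - 4.42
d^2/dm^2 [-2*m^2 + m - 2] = -4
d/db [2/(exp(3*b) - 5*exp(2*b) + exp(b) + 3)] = (-6*exp(2*b) + 20*exp(b) - 2)*exp(b)/(exp(3*b) - 5*exp(2*b) + exp(b) + 3)^2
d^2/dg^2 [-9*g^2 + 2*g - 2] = -18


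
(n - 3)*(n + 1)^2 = n^3 - n^2 - 5*n - 3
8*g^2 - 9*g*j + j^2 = (-8*g + j)*(-g + j)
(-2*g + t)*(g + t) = -2*g^2 - g*t + t^2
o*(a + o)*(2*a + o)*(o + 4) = 2*a^2*o^2 + 8*a^2*o + 3*a*o^3 + 12*a*o^2 + o^4 + 4*o^3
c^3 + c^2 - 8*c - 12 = (c - 3)*(c + 2)^2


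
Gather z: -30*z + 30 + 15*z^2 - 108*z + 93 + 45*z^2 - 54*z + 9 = 60*z^2 - 192*z + 132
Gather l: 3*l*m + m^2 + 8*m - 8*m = 3*l*m + m^2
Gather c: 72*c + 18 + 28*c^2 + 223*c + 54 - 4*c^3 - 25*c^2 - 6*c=-4*c^3 + 3*c^2 + 289*c + 72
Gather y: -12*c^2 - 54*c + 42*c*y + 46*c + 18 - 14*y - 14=-12*c^2 - 8*c + y*(42*c - 14) + 4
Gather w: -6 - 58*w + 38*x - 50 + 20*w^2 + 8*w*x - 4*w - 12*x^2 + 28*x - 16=20*w^2 + w*(8*x - 62) - 12*x^2 + 66*x - 72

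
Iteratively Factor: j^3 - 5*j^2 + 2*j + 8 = (j + 1)*(j^2 - 6*j + 8) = (j - 4)*(j + 1)*(j - 2)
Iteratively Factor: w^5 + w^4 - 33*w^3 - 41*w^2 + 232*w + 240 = (w - 5)*(w^4 + 6*w^3 - 3*w^2 - 56*w - 48) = (w - 5)*(w + 1)*(w^3 + 5*w^2 - 8*w - 48) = (w - 5)*(w - 3)*(w + 1)*(w^2 + 8*w + 16) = (w - 5)*(w - 3)*(w + 1)*(w + 4)*(w + 4)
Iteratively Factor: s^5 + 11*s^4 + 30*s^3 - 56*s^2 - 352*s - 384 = (s - 3)*(s^4 + 14*s^3 + 72*s^2 + 160*s + 128) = (s - 3)*(s + 4)*(s^3 + 10*s^2 + 32*s + 32) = (s - 3)*(s + 2)*(s + 4)*(s^2 + 8*s + 16) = (s - 3)*(s + 2)*(s + 4)^2*(s + 4)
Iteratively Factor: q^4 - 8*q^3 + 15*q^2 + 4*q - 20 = (q - 2)*(q^3 - 6*q^2 + 3*q + 10) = (q - 5)*(q - 2)*(q^2 - q - 2) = (q - 5)*(q - 2)^2*(q + 1)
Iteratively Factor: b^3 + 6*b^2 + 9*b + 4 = (b + 1)*(b^2 + 5*b + 4) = (b + 1)*(b + 4)*(b + 1)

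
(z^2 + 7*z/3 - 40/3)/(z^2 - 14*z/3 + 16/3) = (z + 5)/(z - 2)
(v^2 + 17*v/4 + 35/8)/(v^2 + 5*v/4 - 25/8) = (4*v + 7)/(4*v - 5)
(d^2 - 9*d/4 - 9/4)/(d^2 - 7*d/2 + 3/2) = (4*d + 3)/(2*(2*d - 1))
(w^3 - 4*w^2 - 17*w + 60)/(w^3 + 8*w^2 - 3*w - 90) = (w^2 - w - 20)/(w^2 + 11*w + 30)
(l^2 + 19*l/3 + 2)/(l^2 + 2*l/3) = (3*l^2 + 19*l + 6)/(l*(3*l + 2))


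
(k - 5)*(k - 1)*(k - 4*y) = k^3 - 4*k^2*y - 6*k^2 + 24*k*y + 5*k - 20*y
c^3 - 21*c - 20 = (c - 5)*(c + 1)*(c + 4)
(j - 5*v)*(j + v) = j^2 - 4*j*v - 5*v^2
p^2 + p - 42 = (p - 6)*(p + 7)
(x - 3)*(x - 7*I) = x^2 - 3*x - 7*I*x + 21*I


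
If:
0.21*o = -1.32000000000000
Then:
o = -6.29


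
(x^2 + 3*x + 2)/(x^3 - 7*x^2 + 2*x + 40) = (x + 1)/(x^2 - 9*x + 20)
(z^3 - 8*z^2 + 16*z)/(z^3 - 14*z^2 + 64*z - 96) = z/(z - 6)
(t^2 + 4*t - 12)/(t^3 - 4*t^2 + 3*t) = (t^2 + 4*t - 12)/(t*(t^2 - 4*t + 3))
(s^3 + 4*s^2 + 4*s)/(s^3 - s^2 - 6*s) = (s + 2)/(s - 3)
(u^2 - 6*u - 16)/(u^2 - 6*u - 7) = (-u^2 + 6*u + 16)/(-u^2 + 6*u + 7)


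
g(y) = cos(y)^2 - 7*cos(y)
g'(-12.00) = 2.85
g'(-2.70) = -3.76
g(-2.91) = 7.76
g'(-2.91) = -2.05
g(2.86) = 7.65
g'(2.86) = 2.48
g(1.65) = 0.56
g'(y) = -2*sin(y)*cos(y) + 7*sin(y)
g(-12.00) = -5.19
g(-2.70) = 7.15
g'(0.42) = 2.11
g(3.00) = 7.91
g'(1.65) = 7.14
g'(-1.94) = -7.20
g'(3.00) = 1.27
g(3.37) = 7.77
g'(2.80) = 2.98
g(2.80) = 7.48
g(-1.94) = 2.66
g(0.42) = -5.56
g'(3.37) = -2.03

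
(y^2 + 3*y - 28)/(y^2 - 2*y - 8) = (y + 7)/(y + 2)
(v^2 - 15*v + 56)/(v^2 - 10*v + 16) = (v - 7)/(v - 2)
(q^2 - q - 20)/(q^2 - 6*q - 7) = (-q^2 + q + 20)/(-q^2 + 6*q + 7)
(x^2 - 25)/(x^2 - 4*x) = (x^2 - 25)/(x*(x - 4))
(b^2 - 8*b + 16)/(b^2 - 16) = (b - 4)/(b + 4)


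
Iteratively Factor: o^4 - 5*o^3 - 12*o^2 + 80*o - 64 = (o + 4)*(o^3 - 9*o^2 + 24*o - 16) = (o - 1)*(o + 4)*(o^2 - 8*o + 16) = (o - 4)*(o - 1)*(o + 4)*(o - 4)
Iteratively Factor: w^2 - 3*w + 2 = (w - 2)*(w - 1)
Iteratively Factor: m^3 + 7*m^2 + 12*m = (m + 4)*(m^2 + 3*m) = m*(m + 4)*(m + 3)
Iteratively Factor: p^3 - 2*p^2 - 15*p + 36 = (p - 3)*(p^2 + p - 12) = (p - 3)^2*(p + 4)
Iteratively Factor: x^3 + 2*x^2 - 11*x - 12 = (x + 4)*(x^2 - 2*x - 3) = (x - 3)*(x + 4)*(x + 1)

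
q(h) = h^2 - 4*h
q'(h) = 2*h - 4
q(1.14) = -3.26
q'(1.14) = -1.72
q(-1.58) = 8.82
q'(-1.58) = -7.16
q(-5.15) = 47.12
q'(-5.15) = -14.30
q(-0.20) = 0.84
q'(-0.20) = -4.40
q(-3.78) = 29.41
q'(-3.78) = -11.56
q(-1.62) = 9.10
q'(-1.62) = -7.24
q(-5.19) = 47.70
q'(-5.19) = -14.38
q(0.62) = -2.10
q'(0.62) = -2.76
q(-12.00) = 192.00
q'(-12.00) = -28.00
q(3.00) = -3.00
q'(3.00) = 2.00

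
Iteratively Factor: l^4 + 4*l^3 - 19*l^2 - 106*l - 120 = (l + 2)*(l^3 + 2*l^2 - 23*l - 60) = (l + 2)*(l + 4)*(l^2 - 2*l - 15) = (l - 5)*(l + 2)*(l + 4)*(l + 3)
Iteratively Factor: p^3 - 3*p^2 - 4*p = (p)*(p^2 - 3*p - 4) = p*(p - 4)*(p + 1)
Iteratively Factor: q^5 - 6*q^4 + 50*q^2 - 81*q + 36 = (q - 4)*(q^4 - 2*q^3 - 8*q^2 + 18*q - 9) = (q - 4)*(q - 1)*(q^3 - q^2 - 9*q + 9) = (q - 4)*(q - 1)*(q + 3)*(q^2 - 4*q + 3) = (q - 4)*(q - 1)^2*(q + 3)*(q - 3)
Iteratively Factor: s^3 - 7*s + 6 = (s + 3)*(s^2 - 3*s + 2) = (s - 2)*(s + 3)*(s - 1)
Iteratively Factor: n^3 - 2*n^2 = (n)*(n^2 - 2*n) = n^2*(n - 2)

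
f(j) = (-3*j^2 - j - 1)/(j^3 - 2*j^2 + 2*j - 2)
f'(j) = (-6*j - 1)/(j^3 - 2*j^2 + 2*j - 2) + (-3*j^2 - j - 1)*(-3*j^2 + 4*j - 2)/(j^3 - 2*j^2 + 2*j - 2)^2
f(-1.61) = 0.49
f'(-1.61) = -0.05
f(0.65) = 2.30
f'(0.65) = 5.06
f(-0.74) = 0.38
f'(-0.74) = -0.18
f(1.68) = -24.40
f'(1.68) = 175.90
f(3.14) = -2.17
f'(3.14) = 1.38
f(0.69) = 2.51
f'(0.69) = 5.48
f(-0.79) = 0.39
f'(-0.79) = -0.19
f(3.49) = -1.77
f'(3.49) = 0.94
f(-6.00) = 0.34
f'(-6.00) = 0.04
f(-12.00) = 0.21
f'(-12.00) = 0.01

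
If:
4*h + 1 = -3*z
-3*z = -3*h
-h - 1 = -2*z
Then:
No Solution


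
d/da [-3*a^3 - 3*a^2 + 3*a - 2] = -9*a^2 - 6*a + 3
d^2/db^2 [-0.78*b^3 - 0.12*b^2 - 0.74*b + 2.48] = -4.68*b - 0.24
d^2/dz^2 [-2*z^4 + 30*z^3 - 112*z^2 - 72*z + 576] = -24*z^2 + 180*z - 224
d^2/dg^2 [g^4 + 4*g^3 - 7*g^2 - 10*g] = 12*g^2 + 24*g - 14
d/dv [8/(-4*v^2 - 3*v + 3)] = 8*(8*v + 3)/(4*v^2 + 3*v - 3)^2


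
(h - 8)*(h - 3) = h^2 - 11*h + 24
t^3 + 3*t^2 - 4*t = t*(t - 1)*(t + 4)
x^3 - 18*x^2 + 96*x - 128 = (x - 8)^2*(x - 2)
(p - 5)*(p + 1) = p^2 - 4*p - 5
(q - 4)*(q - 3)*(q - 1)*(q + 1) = q^4 - 7*q^3 + 11*q^2 + 7*q - 12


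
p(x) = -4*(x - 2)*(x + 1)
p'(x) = 4 - 8*x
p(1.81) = 2.14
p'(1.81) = -10.48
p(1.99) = 0.12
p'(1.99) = -11.92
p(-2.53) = -27.72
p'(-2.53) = 24.24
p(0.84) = 8.54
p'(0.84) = -2.72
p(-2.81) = -34.82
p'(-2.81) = 26.48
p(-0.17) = 7.20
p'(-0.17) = 5.36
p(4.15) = -44.29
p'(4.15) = -29.20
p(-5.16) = -119.14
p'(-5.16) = 45.28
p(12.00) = -520.00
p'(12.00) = -92.00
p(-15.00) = -952.00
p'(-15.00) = 124.00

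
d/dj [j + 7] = 1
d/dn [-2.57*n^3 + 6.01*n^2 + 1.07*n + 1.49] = -7.71*n^2 + 12.02*n + 1.07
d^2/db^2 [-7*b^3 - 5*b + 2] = -42*b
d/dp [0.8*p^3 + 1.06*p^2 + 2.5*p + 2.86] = 2.4*p^2 + 2.12*p + 2.5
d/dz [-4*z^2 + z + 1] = 1 - 8*z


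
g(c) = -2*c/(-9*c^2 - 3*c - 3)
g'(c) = -2*c*(18*c + 3)/(-9*c^2 - 3*c - 3)^2 - 2/(-9*c^2 - 3*c - 3) = 2*(1 - 3*c^2)/(3*(9*c^4 + 6*c^3 + 7*c^2 + 2*c + 1))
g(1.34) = 0.12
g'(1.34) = -0.05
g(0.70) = 0.15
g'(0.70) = -0.03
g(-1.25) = -0.19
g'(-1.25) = -0.12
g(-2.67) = -0.09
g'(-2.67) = -0.03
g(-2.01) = -0.12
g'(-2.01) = -0.06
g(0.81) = 0.14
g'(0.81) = -0.05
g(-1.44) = -0.17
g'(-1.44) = -0.10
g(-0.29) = -0.20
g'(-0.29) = 0.54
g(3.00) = 0.06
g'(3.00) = -0.02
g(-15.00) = -0.02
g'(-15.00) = 0.00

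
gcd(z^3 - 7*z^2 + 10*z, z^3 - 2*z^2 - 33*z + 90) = z - 5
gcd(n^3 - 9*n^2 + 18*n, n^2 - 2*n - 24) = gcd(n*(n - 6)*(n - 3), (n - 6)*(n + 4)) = n - 6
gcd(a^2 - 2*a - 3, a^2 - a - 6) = a - 3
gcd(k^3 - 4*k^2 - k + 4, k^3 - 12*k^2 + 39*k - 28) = k^2 - 5*k + 4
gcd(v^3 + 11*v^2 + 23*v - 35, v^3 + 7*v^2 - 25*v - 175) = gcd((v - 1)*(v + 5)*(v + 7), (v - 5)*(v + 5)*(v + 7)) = v^2 + 12*v + 35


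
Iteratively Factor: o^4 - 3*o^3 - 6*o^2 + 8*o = (o + 2)*(o^3 - 5*o^2 + 4*o) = o*(o + 2)*(o^2 - 5*o + 4) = o*(o - 4)*(o + 2)*(o - 1)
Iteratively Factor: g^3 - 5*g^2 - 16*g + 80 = (g + 4)*(g^2 - 9*g + 20) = (g - 4)*(g + 4)*(g - 5)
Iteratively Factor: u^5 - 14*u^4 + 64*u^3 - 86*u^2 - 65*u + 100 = (u - 5)*(u^4 - 9*u^3 + 19*u^2 + 9*u - 20) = (u - 5)*(u - 4)*(u^3 - 5*u^2 - u + 5) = (u - 5)*(u - 4)*(u + 1)*(u^2 - 6*u + 5) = (u - 5)*(u - 4)*(u - 1)*(u + 1)*(u - 5)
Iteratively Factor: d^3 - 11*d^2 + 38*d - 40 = (d - 4)*(d^2 - 7*d + 10) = (d - 4)*(d - 2)*(d - 5)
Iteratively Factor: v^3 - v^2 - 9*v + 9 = (v - 3)*(v^2 + 2*v - 3) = (v - 3)*(v + 3)*(v - 1)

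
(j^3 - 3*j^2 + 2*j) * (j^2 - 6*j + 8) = j^5 - 9*j^4 + 28*j^3 - 36*j^2 + 16*j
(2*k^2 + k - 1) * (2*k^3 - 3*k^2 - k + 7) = 4*k^5 - 4*k^4 - 7*k^3 + 16*k^2 + 8*k - 7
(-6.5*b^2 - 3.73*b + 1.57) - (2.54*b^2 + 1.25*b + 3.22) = -9.04*b^2 - 4.98*b - 1.65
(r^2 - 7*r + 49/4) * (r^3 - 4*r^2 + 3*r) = r^5 - 11*r^4 + 173*r^3/4 - 70*r^2 + 147*r/4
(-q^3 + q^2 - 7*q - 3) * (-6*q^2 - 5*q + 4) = 6*q^5 - q^4 + 33*q^3 + 57*q^2 - 13*q - 12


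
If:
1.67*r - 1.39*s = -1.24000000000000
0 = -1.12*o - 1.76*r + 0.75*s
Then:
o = 1.16680923866553 - 0.638312660393499*s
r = 0.832335329341317*s - 0.74251497005988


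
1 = 1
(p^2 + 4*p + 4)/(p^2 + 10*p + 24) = (p^2 + 4*p + 4)/(p^2 + 10*p + 24)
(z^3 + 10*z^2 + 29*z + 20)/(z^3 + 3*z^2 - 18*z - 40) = (z^2 + 5*z + 4)/(z^2 - 2*z - 8)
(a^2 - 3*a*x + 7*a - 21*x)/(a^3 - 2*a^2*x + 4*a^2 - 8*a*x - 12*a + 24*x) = (a^2 - 3*a*x + 7*a - 21*x)/(a^3 - 2*a^2*x + 4*a^2 - 8*a*x - 12*a + 24*x)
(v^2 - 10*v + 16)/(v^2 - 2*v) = (v - 8)/v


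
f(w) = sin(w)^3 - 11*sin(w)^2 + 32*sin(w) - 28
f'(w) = 3*sin(w)^2*cos(w) - 22*sin(w)*cos(w) + 32*cos(w)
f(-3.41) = -20.27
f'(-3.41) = -25.43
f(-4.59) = -6.10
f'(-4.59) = -1.60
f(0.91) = -9.10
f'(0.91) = 10.13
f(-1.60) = -71.98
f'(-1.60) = -1.66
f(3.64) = -45.92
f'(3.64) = -37.95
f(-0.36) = -40.68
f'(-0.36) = 37.55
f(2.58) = -13.93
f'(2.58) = -17.89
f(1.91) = -6.77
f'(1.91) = -4.63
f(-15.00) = -53.74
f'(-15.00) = -36.14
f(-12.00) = -13.84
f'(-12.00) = 17.77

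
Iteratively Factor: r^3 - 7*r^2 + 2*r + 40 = (r - 4)*(r^2 - 3*r - 10) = (r - 4)*(r + 2)*(r - 5)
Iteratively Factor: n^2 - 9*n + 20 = (n - 5)*(n - 4)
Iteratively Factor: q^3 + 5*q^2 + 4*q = (q)*(q^2 + 5*q + 4) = q*(q + 1)*(q + 4)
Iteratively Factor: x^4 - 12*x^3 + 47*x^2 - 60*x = (x - 5)*(x^3 - 7*x^2 + 12*x) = (x - 5)*(x - 3)*(x^2 - 4*x) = x*(x - 5)*(x - 3)*(x - 4)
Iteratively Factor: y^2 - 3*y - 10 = (y + 2)*(y - 5)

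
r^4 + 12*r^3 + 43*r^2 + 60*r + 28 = (r + 1)*(r + 2)^2*(r + 7)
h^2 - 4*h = h*(h - 4)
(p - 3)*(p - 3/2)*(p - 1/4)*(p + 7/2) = p^4 - 5*p^3/4 - 11*p^2 + 297*p/16 - 63/16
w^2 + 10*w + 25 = (w + 5)^2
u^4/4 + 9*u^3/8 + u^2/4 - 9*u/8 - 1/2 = (u/4 + 1)*(u - 1)*(u + 1/2)*(u + 1)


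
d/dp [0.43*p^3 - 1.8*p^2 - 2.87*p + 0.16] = 1.29*p^2 - 3.6*p - 2.87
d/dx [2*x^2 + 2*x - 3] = 4*x + 2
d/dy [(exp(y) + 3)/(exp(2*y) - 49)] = (-2*(exp(y) + 3)*exp(y) + exp(2*y) - 49)*exp(y)/(exp(2*y) - 49)^2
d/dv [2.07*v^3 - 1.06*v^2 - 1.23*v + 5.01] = 6.21*v^2 - 2.12*v - 1.23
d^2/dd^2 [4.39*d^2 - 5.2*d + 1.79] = 8.78000000000000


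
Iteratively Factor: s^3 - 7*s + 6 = (s - 1)*(s^2 + s - 6) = (s - 1)*(s + 3)*(s - 2)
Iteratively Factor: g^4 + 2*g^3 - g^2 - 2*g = (g + 2)*(g^3 - g) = g*(g + 2)*(g^2 - 1) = g*(g + 1)*(g + 2)*(g - 1)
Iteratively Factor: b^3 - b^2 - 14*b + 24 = (b + 4)*(b^2 - 5*b + 6) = (b - 2)*(b + 4)*(b - 3)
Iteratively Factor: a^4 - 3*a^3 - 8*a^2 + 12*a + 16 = (a + 2)*(a^3 - 5*a^2 + 2*a + 8) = (a - 4)*(a + 2)*(a^2 - a - 2) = (a - 4)*(a - 2)*(a + 2)*(a + 1)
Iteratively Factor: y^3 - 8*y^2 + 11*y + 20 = (y - 5)*(y^2 - 3*y - 4) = (y - 5)*(y + 1)*(y - 4)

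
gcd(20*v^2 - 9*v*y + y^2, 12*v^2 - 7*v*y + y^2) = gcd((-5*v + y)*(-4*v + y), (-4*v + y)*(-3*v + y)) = -4*v + y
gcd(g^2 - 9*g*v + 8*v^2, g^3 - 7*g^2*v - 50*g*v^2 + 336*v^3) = -g + 8*v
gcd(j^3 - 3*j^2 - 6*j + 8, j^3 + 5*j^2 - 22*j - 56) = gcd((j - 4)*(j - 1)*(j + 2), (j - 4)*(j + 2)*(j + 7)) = j^2 - 2*j - 8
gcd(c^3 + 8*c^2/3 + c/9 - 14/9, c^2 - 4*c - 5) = c + 1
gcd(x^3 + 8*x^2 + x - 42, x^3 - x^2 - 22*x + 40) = x - 2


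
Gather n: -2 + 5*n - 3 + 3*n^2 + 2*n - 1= 3*n^2 + 7*n - 6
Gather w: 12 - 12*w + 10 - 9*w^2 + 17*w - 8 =-9*w^2 + 5*w + 14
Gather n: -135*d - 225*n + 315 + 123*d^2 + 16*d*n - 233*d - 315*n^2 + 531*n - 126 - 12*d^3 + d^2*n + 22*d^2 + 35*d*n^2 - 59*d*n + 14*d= -12*d^3 + 145*d^2 - 354*d + n^2*(35*d - 315) + n*(d^2 - 43*d + 306) + 189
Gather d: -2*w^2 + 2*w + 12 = -2*w^2 + 2*w + 12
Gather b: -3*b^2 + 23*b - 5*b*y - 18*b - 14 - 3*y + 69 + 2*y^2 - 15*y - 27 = -3*b^2 + b*(5 - 5*y) + 2*y^2 - 18*y + 28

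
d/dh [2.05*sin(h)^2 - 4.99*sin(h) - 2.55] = (4.1*sin(h) - 4.99)*cos(h)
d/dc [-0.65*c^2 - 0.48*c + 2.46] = -1.3*c - 0.48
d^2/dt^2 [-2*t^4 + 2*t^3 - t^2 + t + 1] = -24*t^2 + 12*t - 2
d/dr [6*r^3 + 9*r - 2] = 18*r^2 + 9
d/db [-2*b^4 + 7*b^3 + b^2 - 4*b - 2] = -8*b^3 + 21*b^2 + 2*b - 4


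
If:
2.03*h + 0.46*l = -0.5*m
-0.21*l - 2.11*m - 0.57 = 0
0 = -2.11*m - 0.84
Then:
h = -0.19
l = 1.29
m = -0.40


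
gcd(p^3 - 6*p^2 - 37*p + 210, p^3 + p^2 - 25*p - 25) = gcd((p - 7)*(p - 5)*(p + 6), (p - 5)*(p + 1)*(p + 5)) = p - 5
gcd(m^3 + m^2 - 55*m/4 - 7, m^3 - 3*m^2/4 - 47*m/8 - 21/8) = m + 1/2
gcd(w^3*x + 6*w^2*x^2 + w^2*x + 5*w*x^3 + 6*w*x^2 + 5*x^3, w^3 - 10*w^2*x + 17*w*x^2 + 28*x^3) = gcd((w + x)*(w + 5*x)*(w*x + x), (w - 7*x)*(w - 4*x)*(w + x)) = w + x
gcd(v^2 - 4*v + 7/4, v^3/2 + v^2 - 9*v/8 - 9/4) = 1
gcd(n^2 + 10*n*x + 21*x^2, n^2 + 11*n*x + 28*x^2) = n + 7*x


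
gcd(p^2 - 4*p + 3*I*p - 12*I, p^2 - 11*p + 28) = p - 4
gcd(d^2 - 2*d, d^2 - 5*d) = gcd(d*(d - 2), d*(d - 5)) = d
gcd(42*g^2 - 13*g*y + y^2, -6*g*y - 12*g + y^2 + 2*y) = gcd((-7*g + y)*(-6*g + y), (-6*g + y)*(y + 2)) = -6*g + y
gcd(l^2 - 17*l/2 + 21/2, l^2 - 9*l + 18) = 1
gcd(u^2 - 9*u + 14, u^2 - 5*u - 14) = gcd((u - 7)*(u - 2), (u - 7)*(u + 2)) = u - 7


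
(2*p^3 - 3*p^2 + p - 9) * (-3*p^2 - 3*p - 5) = -6*p^5 + 3*p^4 - 4*p^3 + 39*p^2 + 22*p + 45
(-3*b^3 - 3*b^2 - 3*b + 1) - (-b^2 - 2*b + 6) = -3*b^3 - 2*b^2 - b - 5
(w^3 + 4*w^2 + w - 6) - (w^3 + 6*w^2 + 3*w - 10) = -2*w^2 - 2*w + 4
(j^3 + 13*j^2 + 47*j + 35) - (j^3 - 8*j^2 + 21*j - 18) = 21*j^2 + 26*j + 53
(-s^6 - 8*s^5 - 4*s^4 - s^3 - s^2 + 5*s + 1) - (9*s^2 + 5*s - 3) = -s^6 - 8*s^5 - 4*s^4 - s^3 - 10*s^2 + 4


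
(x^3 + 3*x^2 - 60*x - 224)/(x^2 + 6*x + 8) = (x^2 - x - 56)/(x + 2)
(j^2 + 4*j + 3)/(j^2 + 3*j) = (j + 1)/j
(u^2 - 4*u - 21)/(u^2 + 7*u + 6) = (u^2 - 4*u - 21)/(u^2 + 7*u + 6)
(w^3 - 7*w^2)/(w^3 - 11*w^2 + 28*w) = w/(w - 4)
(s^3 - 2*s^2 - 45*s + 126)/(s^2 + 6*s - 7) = (s^2 - 9*s + 18)/(s - 1)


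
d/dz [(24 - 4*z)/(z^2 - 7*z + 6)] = 4/(z^2 - 2*z + 1)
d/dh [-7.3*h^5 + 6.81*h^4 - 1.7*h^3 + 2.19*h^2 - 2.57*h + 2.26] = -36.5*h^4 + 27.24*h^3 - 5.1*h^2 + 4.38*h - 2.57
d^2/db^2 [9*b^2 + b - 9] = 18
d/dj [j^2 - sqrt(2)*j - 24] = 2*j - sqrt(2)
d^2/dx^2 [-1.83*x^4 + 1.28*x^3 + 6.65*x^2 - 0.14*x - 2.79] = -21.96*x^2 + 7.68*x + 13.3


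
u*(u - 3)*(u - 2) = u^3 - 5*u^2 + 6*u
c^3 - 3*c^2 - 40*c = c*(c - 8)*(c + 5)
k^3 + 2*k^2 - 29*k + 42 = (k - 3)*(k - 2)*(k + 7)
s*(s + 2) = s^2 + 2*s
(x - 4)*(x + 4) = x^2 - 16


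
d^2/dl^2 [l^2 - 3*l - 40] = 2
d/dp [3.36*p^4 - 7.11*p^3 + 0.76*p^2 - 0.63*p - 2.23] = 13.44*p^3 - 21.33*p^2 + 1.52*p - 0.63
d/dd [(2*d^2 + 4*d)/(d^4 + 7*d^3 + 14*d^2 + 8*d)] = 2*(-2*d - 5)/(d^4 + 10*d^3 + 33*d^2 + 40*d + 16)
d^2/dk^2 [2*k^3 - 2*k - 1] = 12*k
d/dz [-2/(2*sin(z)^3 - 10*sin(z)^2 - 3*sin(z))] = -2*(20*sin(z) + 3*cos(2*z))*cos(z)/((10*sin(z) + cos(2*z) + 2)^2*sin(z)^2)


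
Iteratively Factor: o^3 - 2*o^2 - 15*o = (o - 5)*(o^2 + 3*o) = (o - 5)*(o + 3)*(o)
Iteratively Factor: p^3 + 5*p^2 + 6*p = (p + 2)*(p^2 + 3*p) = (p + 2)*(p + 3)*(p)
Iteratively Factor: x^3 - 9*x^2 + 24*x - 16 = (x - 4)*(x^2 - 5*x + 4) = (x - 4)*(x - 1)*(x - 4)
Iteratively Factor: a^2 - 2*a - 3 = (a + 1)*(a - 3)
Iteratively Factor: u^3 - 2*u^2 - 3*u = (u)*(u^2 - 2*u - 3) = u*(u - 3)*(u + 1)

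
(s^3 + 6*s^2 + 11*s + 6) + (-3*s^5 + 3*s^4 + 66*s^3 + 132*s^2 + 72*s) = -3*s^5 + 3*s^4 + 67*s^3 + 138*s^2 + 83*s + 6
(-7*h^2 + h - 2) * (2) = -14*h^2 + 2*h - 4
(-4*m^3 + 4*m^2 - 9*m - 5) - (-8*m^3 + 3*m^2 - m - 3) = 4*m^3 + m^2 - 8*m - 2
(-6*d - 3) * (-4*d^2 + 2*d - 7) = 24*d^3 + 36*d + 21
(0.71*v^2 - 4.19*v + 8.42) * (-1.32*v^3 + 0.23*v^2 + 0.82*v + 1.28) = -0.9372*v^5 + 5.6941*v^4 - 11.4959*v^3 - 0.5904*v^2 + 1.5412*v + 10.7776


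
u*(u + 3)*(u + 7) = u^3 + 10*u^2 + 21*u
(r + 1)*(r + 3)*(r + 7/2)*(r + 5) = r^4 + 25*r^3/2 + 109*r^2/2 + 191*r/2 + 105/2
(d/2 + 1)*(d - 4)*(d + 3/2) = d^3/2 - d^2/4 - 11*d/2 - 6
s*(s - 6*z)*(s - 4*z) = s^3 - 10*s^2*z + 24*s*z^2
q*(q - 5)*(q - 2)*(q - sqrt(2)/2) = q^4 - 7*q^3 - sqrt(2)*q^3/2 + 7*sqrt(2)*q^2/2 + 10*q^2 - 5*sqrt(2)*q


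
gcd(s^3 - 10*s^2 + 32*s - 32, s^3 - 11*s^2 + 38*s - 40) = s^2 - 6*s + 8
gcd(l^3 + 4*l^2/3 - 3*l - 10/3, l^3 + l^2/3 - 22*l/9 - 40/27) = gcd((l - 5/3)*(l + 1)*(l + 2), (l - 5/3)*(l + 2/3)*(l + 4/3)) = l - 5/3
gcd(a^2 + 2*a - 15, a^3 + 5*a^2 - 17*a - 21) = a - 3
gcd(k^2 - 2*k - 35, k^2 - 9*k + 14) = k - 7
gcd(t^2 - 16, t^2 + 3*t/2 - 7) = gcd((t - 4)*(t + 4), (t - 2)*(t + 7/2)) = 1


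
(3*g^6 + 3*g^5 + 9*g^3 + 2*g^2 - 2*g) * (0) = 0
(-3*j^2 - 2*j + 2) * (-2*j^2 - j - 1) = 6*j^4 + 7*j^3 + j^2 - 2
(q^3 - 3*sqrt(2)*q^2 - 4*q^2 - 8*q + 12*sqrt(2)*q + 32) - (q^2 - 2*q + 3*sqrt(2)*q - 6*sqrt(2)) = q^3 - 5*q^2 - 3*sqrt(2)*q^2 - 6*q + 9*sqrt(2)*q + 6*sqrt(2) + 32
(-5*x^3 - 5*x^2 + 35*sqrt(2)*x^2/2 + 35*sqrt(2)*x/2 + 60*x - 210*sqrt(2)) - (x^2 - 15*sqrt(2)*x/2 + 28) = -5*x^3 - 6*x^2 + 35*sqrt(2)*x^2/2 + 25*sqrt(2)*x + 60*x - 210*sqrt(2) - 28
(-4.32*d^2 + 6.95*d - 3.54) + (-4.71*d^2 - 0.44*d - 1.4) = -9.03*d^2 + 6.51*d - 4.94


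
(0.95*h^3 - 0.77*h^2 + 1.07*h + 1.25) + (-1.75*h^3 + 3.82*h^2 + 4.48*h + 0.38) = -0.8*h^3 + 3.05*h^2 + 5.55*h + 1.63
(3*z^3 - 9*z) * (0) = 0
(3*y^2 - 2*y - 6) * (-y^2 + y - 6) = -3*y^4 + 5*y^3 - 14*y^2 + 6*y + 36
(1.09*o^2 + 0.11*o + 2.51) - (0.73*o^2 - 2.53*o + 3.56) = 0.36*o^2 + 2.64*o - 1.05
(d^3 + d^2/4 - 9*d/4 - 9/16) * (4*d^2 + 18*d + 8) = 4*d^5 + 19*d^4 + 7*d^3/2 - 163*d^2/4 - 225*d/8 - 9/2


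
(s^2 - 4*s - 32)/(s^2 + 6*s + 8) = (s - 8)/(s + 2)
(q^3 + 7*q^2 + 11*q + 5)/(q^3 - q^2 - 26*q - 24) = (q^2 + 6*q + 5)/(q^2 - 2*q - 24)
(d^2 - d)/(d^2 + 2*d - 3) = d/(d + 3)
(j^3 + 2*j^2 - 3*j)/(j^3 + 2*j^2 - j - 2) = j*(j + 3)/(j^2 + 3*j + 2)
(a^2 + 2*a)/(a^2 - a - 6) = a/(a - 3)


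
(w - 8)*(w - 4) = w^2 - 12*w + 32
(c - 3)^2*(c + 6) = c^3 - 27*c + 54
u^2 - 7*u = u*(u - 7)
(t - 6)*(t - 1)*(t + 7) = t^3 - 43*t + 42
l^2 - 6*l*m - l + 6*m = (l - 1)*(l - 6*m)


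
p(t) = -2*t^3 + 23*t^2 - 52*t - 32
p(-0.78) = 23.50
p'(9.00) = -124.00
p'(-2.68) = -218.37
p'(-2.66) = -216.81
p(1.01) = -63.12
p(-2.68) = 311.05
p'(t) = -6*t^2 + 46*t - 52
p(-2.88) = 356.31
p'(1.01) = -11.66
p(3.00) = -35.00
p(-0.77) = 22.59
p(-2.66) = 306.70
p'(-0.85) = -95.44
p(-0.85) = 30.05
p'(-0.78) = -91.53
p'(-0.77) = -90.98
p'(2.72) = 28.73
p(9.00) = -95.00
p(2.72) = -43.52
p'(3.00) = 32.00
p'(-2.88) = -234.25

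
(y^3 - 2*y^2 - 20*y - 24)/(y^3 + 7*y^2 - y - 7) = (y^3 - 2*y^2 - 20*y - 24)/(y^3 + 7*y^2 - y - 7)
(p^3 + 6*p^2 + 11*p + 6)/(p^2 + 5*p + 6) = p + 1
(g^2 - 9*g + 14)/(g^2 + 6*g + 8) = (g^2 - 9*g + 14)/(g^2 + 6*g + 8)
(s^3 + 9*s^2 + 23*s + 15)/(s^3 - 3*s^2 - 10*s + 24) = (s^2 + 6*s + 5)/(s^2 - 6*s + 8)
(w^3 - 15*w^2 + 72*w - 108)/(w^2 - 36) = (w^2 - 9*w + 18)/(w + 6)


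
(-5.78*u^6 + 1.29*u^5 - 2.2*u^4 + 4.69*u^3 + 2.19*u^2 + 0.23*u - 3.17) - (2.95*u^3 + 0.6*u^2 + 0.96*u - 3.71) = -5.78*u^6 + 1.29*u^5 - 2.2*u^4 + 1.74*u^3 + 1.59*u^2 - 0.73*u + 0.54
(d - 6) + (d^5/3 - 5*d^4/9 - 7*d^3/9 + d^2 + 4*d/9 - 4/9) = d^5/3 - 5*d^4/9 - 7*d^3/9 + d^2 + 13*d/9 - 58/9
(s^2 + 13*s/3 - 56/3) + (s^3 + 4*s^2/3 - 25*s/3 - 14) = s^3 + 7*s^2/3 - 4*s - 98/3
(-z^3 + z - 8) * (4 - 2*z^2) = 2*z^5 - 6*z^3 + 16*z^2 + 4*z - 32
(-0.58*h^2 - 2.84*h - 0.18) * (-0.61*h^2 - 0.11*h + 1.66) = 0.3538*h^4 + 1.7962*h^3 - 0.5406*h^2 - 4.6946*h - 0.2988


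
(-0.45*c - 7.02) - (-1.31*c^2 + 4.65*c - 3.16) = 1.31*c^2 - 5.1*c - 3.86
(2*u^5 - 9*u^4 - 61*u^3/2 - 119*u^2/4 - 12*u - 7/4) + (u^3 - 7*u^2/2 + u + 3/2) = 2*u^5 - 9*u^4 - 59*u^3/2 - 133*u^2/4 - 11*u - 1/4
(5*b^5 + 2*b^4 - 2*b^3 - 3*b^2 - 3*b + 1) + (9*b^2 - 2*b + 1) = 5*b^5 + 2*b^4 - 2*b^3 + 6*b^2 - 5*b + 2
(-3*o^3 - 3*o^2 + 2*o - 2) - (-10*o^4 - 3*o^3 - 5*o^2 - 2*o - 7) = 10*o^4 + 2*o^2 + 4*o + 5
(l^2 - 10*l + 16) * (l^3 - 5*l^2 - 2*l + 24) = l^5 - 15*l^4 + 64*l^3 - 36*l^2 - 272*l + 384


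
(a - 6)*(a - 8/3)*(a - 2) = a^3 - 32*a^2/3 + 100*a/3 - 32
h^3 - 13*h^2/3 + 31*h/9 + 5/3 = (h - 3)*(h - 5/3)*(h + 1/3)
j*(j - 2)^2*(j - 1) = j^4 - 5*j^3 + 8*j^2 - 4*j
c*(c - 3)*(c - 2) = c^3 - 5*c^2 + 6*c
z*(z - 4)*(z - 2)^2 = z^4 - 8*z^3 + 20*z^2 - 16*z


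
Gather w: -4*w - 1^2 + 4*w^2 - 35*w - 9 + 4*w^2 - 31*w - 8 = 8*w^2 - 70*w - 18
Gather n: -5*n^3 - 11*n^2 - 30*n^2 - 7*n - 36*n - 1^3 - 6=-5*n^3 - 41*n^2 - 43*n - 7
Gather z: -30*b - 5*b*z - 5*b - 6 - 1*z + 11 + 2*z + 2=-35*b + z*(1 - 5*b) + 7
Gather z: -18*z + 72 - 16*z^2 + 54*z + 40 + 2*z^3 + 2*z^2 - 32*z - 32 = 2*z^3 - 14*z^2 + 4*z + 80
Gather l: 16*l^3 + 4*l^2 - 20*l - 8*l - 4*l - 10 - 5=16*l^3 + 4*l^2 - 32*l - 15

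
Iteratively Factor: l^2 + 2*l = (l)*(l + 2)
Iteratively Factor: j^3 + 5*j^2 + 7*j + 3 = (j + 1)*(j^2 + 4*j + 3) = (j + 1)*(j + 3)*(j + 1)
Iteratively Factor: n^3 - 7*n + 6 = (n - 2)*(n^2 + 2*n - 3) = (n - 2)*(n + 3)*(n - 1)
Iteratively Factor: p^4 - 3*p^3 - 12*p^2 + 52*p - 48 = (p - 3)*(p^3 - 12*p + 16) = (p - 3)*(p - 2)*(p^2 + 2*p - 8) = (p - 3)*(p - 2)^2*(p + 4)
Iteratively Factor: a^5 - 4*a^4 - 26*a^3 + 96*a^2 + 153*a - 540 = (a + 4)*(a^4 - 8*a^3 + 6*a^2 + 72*a - 135) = (a - 3)*(a + 4)*(a^3 - 5*a^2 - 9*a + 45) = (a - 3)*(a + 3)*(a + 4)*(a^2 - 8*a + 15) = (a - 3)^2*(a + 3)*(a + 4)*(a - 5)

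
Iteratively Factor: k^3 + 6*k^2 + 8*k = (k + 4)*(k^2 + 2*k) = k*(k + 4)*(k + 2)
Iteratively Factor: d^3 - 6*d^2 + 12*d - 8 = (d - 2)*(d^2 - 4*d + 4) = (d - 2)^2*(d - 2)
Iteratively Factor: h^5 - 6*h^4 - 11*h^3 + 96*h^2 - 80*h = (h + 4)*(h^4 - 10*h^3 + 29*h^2 - 20*h) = (h - 5)*(h + 4)*(h^3 - 5*h^2 + 4*h) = (h - 5)*(h - 4)*(h + 4)*(h^2 - h) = (h - 5)*(h - 4)*(h - 1)*(h + 4)*(h)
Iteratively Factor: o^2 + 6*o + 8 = (o + 2)*(o + 4)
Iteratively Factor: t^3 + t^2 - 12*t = (t - 3)*(t^2 + 4*t) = (t - 3)*(t + 4)*(t)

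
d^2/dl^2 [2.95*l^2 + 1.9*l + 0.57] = 5.90000000000000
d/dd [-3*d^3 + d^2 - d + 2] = -9*d^2 + 2*d - 1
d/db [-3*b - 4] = -3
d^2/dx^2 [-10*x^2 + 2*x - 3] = -20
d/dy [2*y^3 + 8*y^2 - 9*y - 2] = 6*y^2 + 16*y - 9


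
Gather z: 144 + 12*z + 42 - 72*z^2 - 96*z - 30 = -72*z^2 - 84*z + 156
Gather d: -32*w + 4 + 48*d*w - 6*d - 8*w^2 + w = d*(48*w - 6) - 8*w^2 - 31*w + 4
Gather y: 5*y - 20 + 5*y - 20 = 10*y - 40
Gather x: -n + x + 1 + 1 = -n + x + 2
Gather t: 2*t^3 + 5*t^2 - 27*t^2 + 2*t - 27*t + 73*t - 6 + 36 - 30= 2*t^3 - 22*t^2 + 48*t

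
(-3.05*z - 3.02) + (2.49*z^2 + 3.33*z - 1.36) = 2.49*z^2 + 0.28*z - 4.38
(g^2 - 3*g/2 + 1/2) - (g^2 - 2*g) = g/2 + 1/2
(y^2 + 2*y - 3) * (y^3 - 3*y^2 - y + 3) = y^5 - y^4 - 10*y^3 + 10*y^2 + 9*y - 9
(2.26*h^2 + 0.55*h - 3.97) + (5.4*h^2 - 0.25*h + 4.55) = 7.66*h^2 + 0.3*h + 0.58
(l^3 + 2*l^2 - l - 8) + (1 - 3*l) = l^3 + 2*l^2 - 4*l - 7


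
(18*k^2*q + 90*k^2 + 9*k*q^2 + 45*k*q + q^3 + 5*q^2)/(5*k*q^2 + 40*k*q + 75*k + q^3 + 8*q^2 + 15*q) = (18*k^2 + 9*k*q + q^2)/(5*k*q + 15*k + q^2 + 3*q)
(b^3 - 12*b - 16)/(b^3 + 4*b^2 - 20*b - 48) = (b + 2)/(b + 6)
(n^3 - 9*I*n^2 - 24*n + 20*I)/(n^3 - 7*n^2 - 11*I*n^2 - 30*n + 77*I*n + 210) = (n^2 - 4*I*n - 4)/(n^2 - n*(7 + 6*I) + 42*I)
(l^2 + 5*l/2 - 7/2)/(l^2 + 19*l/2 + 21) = (l - 1)/(l + 6)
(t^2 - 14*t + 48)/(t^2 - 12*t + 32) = (t - 6)/(t - 4)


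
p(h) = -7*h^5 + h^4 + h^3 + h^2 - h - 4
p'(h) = -35*h^4 + 4*h^3 + 3*h^2 + 2*h - 1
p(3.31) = -2621.29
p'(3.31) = -4017.72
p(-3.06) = 1945.49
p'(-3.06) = -3162.33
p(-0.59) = -2.65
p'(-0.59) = -6.20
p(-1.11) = 10.29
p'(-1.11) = -58.13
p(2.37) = -479.30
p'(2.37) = -1030.40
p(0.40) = -4.22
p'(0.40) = -0.36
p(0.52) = -4.30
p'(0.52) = -1.15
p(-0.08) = -3.91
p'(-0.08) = -1.14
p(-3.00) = 1763.00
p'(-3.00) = -2923.00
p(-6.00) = 55550.00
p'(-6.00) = -46129.00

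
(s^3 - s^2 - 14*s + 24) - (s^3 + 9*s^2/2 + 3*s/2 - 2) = -11*s^2/2 - 31*s/2 + 26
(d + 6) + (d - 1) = 2*d + 5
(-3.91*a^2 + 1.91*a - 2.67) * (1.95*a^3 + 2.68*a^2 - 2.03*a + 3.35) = -7.6245*a^5 - 6.7543*a^4 + 7.8496*a^3 - 24.1314*a^2 + 11.8186*a - 8.9445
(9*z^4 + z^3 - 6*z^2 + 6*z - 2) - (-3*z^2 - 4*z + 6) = 9*z^4 + z^3 - 3*z^2 + 10*z - 8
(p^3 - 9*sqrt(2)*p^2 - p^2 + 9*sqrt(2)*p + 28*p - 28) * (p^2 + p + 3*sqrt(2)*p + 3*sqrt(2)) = p^5 - 6*sqrt(2)*p^4 - 27*p^3 + 90*sqrt(2)*p^2 + 26*p - 84*sqrt(2)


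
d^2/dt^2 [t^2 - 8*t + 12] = 2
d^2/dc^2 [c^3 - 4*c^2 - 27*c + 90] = 6*c - 8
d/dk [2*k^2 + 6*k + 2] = 4*k + 6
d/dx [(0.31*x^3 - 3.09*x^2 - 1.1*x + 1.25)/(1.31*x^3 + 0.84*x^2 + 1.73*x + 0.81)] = (4.3083*x^4 + 3.9546*x^3 - 8.5809*x^2 - 7.1058*x - 3.0535)/(1.7161*x^6 + 2.2008*x^5 + 5.2382*x^4 + 5.0286*x^3 + 4.3537*x^2 + 2.8026*x + 0.6561)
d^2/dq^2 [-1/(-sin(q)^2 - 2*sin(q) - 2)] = 2*(-2*sin(q)^4 - 3*sin(q)^3 + 5*sin(q)^2 + 8*sin(q) + 2)/(sin(q)^2 + 2*sin(q) + 2)^3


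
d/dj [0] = 0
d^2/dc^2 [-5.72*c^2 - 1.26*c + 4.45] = -11.4400000000000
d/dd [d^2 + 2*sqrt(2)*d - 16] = 2*d + 2*sqrt(2)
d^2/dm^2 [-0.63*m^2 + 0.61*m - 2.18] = -1.26000000000000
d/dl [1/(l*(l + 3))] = (-2*l - 3)/(l^2*(l^2 + 6*l + 9))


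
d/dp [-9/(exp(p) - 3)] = 9*exp(p)/(exp(p) - 3)^2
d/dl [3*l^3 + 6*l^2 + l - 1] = 9*l^2 + 12*l + 1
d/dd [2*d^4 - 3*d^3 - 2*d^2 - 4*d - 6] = 8*d^3 - 9*d^2 - 4*d - 4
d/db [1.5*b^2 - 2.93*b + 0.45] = 3.0*b - 2.93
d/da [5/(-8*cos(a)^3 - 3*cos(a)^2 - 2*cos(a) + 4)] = 10*(12*sin(a)^2 - 3*cos(a) - 13)*sin(a)/(8*cos(a)^3 + 3*cos(a)^2 + 2*cos(a) - 4)^2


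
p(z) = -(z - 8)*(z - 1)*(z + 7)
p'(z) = -(z - 8)*(z - 1) - (z - 8)*(z + 7) - (z - 1)*(z + 7)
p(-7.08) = 9.75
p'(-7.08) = -123.70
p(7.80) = 20.13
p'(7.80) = -96.32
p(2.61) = 83.39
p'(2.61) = 45.00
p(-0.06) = -59.29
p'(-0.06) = 54.75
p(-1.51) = -131.05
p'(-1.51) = 42.12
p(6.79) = 96.61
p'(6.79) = -56.15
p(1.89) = 48.34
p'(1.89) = 51.84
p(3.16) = 106.22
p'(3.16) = 37.68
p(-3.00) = -176.00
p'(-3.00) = 16.00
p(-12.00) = 1300.00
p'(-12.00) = -425.00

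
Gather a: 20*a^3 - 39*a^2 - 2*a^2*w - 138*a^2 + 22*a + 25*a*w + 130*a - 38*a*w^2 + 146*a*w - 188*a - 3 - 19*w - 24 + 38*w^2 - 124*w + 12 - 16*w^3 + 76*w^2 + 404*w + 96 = 20*a^3 + a^2*(-2*w - 177) + a*(-38*w^2 + 171*w - 36) - 16*w^3 + 114*w^2 + 261*w + 81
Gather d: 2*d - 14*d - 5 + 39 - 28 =6 - 12*d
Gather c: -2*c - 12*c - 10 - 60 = -14*c - 70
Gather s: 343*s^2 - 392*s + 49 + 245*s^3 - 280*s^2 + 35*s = 245*s^3 + 63*s^2 - 357*s + 49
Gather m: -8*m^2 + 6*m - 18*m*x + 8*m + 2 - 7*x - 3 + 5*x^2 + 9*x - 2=-8*m^2 + m*(14 - 18*x) + 5*x^2 + 2*x - 3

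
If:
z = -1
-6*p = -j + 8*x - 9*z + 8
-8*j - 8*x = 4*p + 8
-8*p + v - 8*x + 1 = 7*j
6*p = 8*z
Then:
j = 19/27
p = -4/3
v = -406/27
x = -28/27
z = -1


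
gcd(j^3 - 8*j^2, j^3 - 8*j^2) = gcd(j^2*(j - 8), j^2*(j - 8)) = j^3 - 8*j^2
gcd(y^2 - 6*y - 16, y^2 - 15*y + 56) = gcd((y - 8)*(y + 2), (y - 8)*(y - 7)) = y - 8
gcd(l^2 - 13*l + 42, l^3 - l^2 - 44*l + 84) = l - 6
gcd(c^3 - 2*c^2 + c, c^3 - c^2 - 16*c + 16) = c - 1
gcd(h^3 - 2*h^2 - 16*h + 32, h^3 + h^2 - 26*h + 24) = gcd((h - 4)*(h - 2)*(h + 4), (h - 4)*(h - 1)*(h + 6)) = h - 4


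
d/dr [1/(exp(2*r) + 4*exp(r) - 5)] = 2*(-exp(r) - 2)*exp(r)/(exp(2*r) + 4*exp(r) - 5)^2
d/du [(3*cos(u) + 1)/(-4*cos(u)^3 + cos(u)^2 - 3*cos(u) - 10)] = (99*sin(u) - 20*sin(2*u) - 9*sin(3*u) - 12*sin(4*u))/(-12*cos(u) + cos(2*u) - 2*cos(3*u) - 19)^2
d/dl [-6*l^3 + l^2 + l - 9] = -18*l^2 + 2*l + 1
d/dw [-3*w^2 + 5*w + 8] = 5 - 6*w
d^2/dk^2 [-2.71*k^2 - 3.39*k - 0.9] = -5.42000000000000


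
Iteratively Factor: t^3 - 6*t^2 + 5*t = (t)*(t^2 - 6*t + 5) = t*(t - 1)*(t - 5)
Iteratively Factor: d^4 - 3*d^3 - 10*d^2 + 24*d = (d)*(d^3 - 3*d^2 - 10*d + 24) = d*(d - 2)*(d^2 - d - 12) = d*(d - 4)*(d - 2)*(d + 3)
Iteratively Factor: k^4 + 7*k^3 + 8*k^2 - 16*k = (k)*(k^3 + 7*k^2 + 8*k - 16) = k*(k - 1)*(k^2 + 8*k + 16) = k*(k - 1)*(k + 4)*(k + 4)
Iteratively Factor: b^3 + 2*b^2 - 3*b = (b - 1)*(b^2 + 3*b) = b*(b - 1)*(b + 3)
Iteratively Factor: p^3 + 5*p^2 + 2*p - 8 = (p + 2)*(p^2 + 3*p - 4) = (p - 1)*(p + 2)*(p + 4)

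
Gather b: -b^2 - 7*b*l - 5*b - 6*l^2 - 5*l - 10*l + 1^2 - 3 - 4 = -b^2 + b*(-7*l - 5) - 6*l^2 - 15*l - 6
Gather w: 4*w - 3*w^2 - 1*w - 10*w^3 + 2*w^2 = -10*w^3 - w^2 + 3*w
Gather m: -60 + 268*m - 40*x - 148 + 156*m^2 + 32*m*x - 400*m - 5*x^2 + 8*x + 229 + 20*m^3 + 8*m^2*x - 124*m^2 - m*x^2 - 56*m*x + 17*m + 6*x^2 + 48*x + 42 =20*m^3 + m^2*(8*x + 32) + m*(-x^2 - 24*x - 115) + x^2 + 16*x + 63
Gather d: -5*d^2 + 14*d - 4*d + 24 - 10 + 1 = -5*d^2 + 10*d + 15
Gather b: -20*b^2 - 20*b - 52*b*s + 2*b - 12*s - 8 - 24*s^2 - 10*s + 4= -20*b^2 + b*(-52*s - 18) - 24*s^2 - 22*s - 4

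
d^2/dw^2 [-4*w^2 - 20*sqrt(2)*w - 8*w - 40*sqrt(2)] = -8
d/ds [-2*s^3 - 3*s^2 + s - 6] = -6*s^2 - 6*s + 1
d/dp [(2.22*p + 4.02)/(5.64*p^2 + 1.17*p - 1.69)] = (12.5208*p^2 + 2.5974*p - (2.22*p + 4.02)*(11.28*p + 1.17) - 3.7518)/(5.64*p^2 + 1.17*p - 1.69)^2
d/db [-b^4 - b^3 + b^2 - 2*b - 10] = -4*b^3 - 3*b^2 + 2*b - 2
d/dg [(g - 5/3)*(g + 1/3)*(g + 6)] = 3*g^2 + 28*g/3 - 77/9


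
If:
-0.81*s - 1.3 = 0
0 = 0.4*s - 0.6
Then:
No Solution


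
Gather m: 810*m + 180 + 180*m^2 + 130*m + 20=180*m^2 + 940*m + 200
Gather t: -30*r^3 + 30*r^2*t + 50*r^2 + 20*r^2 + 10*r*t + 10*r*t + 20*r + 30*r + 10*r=-30*r^3 + 70*r^2 + 60*r + t*(30*r^2 + 20*r)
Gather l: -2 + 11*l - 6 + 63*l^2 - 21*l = 63*l^2 - 10*l - 8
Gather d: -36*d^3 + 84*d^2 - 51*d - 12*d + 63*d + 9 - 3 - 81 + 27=-36*d^3 + 84*d^2 - 48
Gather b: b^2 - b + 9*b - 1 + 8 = b^2 + 8*b + 7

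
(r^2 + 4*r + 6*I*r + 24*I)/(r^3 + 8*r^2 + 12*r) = (r^2 + 4*r + 6*I*r + 24*I)/(r*(r^2 + 8*r + 12))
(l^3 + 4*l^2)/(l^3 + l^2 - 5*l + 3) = l^2*(l + 4)/(l^3 + l^2 - 5*l + 3)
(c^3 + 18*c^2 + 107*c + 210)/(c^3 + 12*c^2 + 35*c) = (c + 6)/c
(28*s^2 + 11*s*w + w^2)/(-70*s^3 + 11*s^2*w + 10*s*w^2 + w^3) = (-4*s - w)/(10*s^2 - 3*s*w - w^2)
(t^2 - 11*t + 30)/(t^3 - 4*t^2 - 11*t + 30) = (t - 6)/(t^2 + t - 6)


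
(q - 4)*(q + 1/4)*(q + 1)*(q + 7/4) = q^4 - q^3 - 153*q^2/16 - 149*q/16 - 7/4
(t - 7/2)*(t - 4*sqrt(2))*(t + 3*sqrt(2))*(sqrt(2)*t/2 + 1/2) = sqrt(2)*t^4/2 - 7*sqrt(2)*t^3/4 - t^3/2 - 25*sqrt(2)*t^2/2 + 7*t^2/4 - 12*t + 175*sqrt(2)*t/4 + 42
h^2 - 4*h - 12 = (h - 6)*(h + 2)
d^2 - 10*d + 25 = (d - 5)^2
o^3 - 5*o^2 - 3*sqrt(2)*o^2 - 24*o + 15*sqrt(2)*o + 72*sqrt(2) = (o - 8)*(o + 3)*(o - 3*sqrt(2))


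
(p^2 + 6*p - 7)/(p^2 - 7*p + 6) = (p + 7)/(p - 6)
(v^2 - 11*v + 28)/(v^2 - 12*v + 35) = (v - 4)/(v - 5)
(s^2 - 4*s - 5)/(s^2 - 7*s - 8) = (s - 5)/(s - 8)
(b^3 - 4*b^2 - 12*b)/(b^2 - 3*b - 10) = b*(b - 6)/(b - 5)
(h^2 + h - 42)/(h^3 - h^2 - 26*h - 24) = (h + 7)/(h^2 + 5*h + 4)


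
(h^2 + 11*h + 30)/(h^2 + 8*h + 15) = (h + 6)/(h + 3)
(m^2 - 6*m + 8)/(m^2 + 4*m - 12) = (m - 4)/(m + 6)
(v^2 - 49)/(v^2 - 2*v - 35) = (v + 7)/(v + 5)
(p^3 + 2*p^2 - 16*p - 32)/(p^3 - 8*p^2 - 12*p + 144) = (p^2 - 2*p - 8)/(p^2 - 12*p + 36)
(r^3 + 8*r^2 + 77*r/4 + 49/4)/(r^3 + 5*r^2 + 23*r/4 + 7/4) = (2*r + 7)/(2*r + 1)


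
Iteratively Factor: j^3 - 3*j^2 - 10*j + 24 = (j - 4)*(j^2 + j - 6) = (j - 4)*(j - 2)*(j + 3)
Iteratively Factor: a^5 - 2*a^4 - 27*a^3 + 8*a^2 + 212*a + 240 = (a + 2)*(a^4 - 4*a^3 - 19*a^2 + 46*a + 120) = (a + 2)^2*(a^3 - 6*a^2 - 7*a + 60) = (a + 2)^2*(a + 3)*(a^2 - 9*a + 20) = (a - 5)*(a + 2)^2*(a + 3)*(a - 4)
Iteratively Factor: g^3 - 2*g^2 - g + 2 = (g - 1)*(g^2 - g - 2) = (g - 2)*(g - 1)*(g + 1)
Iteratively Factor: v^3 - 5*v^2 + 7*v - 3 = (v - 3)*(v^2 - 2*v + 1) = (v - 3)*(v - 1)*(v - 1)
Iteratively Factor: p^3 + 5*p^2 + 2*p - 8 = (p + 4)*(p^2 + p - 2) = (p + 2)*(p + 4)*(p - 1)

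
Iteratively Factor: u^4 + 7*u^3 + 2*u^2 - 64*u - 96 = (u - 3)*(u^3 + 10*u^2 + 32*u + 32) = (u - 3)*(u + 4)*(u^2 + 6*u + 8) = (u - 3)*(u + 4)^2*(u + 2)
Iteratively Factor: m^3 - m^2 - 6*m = (m)*(m^2 - m - 6) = m*(m + 2)*(m - 3)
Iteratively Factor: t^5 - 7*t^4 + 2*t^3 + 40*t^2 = (t)*(t^4 - 7*t^3 + 2*t^2 + 40*t) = t*(t + 2)*(t^3 - 9*t^2 + 20*t) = t^2*(t + 2)*(t^2 - 9*t + 20) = t^2*(t - 5)*(t + 2)*(t - 4)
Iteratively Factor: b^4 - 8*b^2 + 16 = (b + 2)*(b^3 - 2*b^2 - 4*b + 8) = (b - 2)*(b + 2)*(b^2 - 4) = (b - 2)*(b + 2)^2*(b - 2)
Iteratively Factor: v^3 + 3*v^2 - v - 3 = (v - 1)*(v^2 + 4*v + 3) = (v - 1)*(v + 3)*(v + 1)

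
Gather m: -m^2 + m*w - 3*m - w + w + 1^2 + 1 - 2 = -m^2 + m*(w - 3)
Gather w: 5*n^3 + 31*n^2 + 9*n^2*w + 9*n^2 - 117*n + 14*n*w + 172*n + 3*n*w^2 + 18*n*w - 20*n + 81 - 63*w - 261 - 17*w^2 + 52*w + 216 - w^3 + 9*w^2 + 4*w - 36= 5*n^3 + 40*n^2 + 35*n - w^3 + w^2*(3*n - 8) + w*(9*n^2 + 32*n - 7)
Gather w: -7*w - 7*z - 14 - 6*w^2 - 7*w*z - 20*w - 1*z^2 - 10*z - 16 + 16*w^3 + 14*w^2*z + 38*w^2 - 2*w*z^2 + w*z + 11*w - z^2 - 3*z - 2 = 16*w^3 + w^2*(14*z + 32) + w*(-2*z^2 - 6*z - 16) - 2*z^2 - 20*z - 32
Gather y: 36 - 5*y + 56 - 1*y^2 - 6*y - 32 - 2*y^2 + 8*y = -3*y^2 - 3*y + 60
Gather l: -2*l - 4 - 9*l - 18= -11*l - 22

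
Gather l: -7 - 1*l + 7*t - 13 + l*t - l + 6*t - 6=l*(t - 2) + 13*t - 26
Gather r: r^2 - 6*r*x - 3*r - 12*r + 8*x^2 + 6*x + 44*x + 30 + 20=r^2 + r*(-6*x - 15) + 8*x^2 + 50*x + 50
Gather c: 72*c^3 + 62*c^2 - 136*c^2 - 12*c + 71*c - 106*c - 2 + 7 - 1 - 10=72*c^3 - 74*c^2 - 47*c - 6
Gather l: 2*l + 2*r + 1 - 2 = 2*l + 2*r - 1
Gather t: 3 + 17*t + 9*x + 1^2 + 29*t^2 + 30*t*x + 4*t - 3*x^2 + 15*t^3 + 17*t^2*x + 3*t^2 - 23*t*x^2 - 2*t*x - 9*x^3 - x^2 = 15*t^3 + t^2*(17*x + 32) + t*(-23*x^2 + 28*x + 21) - 9*x^3 - 4*x^2 + 9*x + 4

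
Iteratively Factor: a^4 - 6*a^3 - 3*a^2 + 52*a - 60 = (a - 5)*(a^3 - a^2 - 8*a + 12) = (a - 5)*(a - 2)*(a^2 + a - 6) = (a - 5)*(a - 2)^2*(a + 3)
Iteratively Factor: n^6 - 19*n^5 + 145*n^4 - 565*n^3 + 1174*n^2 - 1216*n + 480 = (n - 1)*(n^5 - 18*n^4 + 127*n^3 - 438*n^2 + 736*n - 480) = (n - 4)*(n - 1)*(n^4 - 14*n^3 + 71*n^2 - 154*n + 120) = (n - 4)^2*(n - 1)*(n^3 - 10*n^2 + 31*n - 30) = (n - 4)^2*(n - 2)*(n - 1)*(n^2 - 8*n + 15) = (n - 5)*(n - 4)^2*(n - 2)*(n - 1)*(n - 3)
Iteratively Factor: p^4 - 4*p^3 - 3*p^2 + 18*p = (p + 2)*(p^3 - 6*p^2 + 9*p) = p*(p + 2)*(p^2 - 6*p + 9) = p*(p - 3)*(p + 2)*(p - 3)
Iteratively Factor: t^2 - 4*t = (t - 4)*(t)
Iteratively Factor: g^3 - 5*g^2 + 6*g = (g)*(g^2 - 5*g + 6) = g*(g - 3)*(g - 2)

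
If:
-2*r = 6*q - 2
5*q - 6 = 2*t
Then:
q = 2*t/5 + 6/5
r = -6*t/5 - 13/5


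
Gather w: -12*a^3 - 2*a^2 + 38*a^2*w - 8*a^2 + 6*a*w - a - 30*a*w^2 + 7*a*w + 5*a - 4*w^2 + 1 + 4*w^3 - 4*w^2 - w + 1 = -12*a^3 - 10*a^2 + 4*a + 4*w^3 + w^2*(-30*a - 8) + w*(38*a^2 + 13*a - 1) + 2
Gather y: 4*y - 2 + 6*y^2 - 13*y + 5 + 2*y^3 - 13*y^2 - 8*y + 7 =2*y^3 - 7*y^2 - 17*y + 10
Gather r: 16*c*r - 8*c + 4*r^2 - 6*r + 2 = -8*c + 4*r^2 + r*(16*c - 6) + 2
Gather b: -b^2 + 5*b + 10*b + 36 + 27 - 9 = -b^2 + 15*b + 54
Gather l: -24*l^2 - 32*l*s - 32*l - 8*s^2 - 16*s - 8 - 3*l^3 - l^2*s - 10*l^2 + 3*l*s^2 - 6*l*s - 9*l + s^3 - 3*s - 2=-3*l^3 + l^2*(-s - 34) + l*(3*s^2 - 38*s - 41) + s^3 - 8*s^2 - 19*s - 10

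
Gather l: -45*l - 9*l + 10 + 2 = 12 - 54*l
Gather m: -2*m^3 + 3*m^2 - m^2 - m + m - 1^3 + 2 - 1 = -2*m^3 + 2*m^2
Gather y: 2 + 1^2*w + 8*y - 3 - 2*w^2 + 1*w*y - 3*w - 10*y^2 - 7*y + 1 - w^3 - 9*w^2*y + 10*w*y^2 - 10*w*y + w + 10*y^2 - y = -w^3 - 2*w^2 + 10*w*y^2 - w + y*(-9*w^2 - 9*w)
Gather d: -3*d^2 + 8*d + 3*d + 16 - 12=-3*d^2 + 11*d + 4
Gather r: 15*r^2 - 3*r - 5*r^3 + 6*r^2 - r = -5*r^3 + 21*r^2 - 4*r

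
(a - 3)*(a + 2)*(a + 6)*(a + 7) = a^4 + 12*a^3 + 23*a^2 - 120*a - 252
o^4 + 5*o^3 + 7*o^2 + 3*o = o*(o + 1)^2*(o + 3)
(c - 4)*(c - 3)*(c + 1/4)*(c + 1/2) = c^4 - 25*c^3/4 + 55*c^2/8 + 65*c/8 + 3/2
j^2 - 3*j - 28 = (j - 7)*(j + 4)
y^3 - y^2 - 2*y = y*(y - 2)*(y + 1)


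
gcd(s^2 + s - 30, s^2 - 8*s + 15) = s - 5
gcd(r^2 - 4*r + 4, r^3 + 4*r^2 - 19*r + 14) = r - 2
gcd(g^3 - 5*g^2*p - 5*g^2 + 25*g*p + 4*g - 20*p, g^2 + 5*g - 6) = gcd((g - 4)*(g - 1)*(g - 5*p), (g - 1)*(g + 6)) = g - 1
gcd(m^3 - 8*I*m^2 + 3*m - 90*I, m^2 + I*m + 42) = m - 6*I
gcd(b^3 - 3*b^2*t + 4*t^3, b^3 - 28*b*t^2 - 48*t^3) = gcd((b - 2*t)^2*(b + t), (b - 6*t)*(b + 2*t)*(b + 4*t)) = 1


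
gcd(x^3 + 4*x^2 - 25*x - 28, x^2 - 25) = 1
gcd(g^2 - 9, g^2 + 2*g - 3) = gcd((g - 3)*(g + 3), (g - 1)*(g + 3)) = g + 3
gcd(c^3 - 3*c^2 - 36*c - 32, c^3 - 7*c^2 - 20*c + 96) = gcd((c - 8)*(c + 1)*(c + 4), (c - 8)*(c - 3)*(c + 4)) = c^2 - 4*c - 32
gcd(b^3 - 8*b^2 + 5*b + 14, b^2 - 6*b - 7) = b^2 - 6*b - 7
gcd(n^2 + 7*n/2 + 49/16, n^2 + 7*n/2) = 1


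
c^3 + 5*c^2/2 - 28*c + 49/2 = (c - 7/2)*(c - 1)*(c + 7)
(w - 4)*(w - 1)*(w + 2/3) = w^3 - 13*w^2/3 + 2*w/3 + 8/3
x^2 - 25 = (x - 5)*(x + 5)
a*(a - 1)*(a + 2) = a^3 + a^2 - 2*a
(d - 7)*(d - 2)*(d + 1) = d^3 - 8*d^2 + 5*d + 14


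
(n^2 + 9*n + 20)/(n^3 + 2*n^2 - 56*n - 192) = (n + 5)/(n^2 - 2*n - 48)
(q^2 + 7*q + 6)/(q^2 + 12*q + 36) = (q + 1)/(q + 6)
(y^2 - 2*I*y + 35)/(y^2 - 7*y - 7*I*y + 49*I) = (y + 5*I)/(y - 7)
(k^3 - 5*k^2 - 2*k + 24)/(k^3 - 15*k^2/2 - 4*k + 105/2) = 2*(k^2 - 2*k - 8)/(2*k^2 - 9*k - 35)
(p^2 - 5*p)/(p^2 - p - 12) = p*(5 - p)/(-p^2 + p + 12)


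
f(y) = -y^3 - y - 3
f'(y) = -3*y^2 - 1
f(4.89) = -124.82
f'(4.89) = -72.74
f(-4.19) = 74.75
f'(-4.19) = -53.67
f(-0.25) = -2.73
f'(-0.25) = -1.19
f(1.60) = -8.70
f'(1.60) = -8.68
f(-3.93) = 61.63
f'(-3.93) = -47.33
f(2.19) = -15.69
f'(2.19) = -15.39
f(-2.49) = 14.93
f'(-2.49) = -19.60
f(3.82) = -62.56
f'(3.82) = -44.78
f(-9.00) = 735.00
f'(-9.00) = -244.00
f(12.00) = -1743.00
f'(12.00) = -433.00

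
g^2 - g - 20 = (g - 5)*(g + 4)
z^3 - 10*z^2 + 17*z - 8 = (z - 8)*(z - 1)^2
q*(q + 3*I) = q^2 + 3*I*q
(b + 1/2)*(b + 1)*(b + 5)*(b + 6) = b^4 + 25*b^3/2 + 47*b^2 + 101*b/2 + 15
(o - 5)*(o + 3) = o^2 - 2*o - 15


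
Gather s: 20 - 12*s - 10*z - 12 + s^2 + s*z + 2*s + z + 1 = s^2 + s*(z - 10) - 9*z + 9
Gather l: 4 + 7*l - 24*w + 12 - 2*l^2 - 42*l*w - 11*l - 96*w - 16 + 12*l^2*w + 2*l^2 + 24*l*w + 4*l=12*l^2*w - 18*l*w - 120*w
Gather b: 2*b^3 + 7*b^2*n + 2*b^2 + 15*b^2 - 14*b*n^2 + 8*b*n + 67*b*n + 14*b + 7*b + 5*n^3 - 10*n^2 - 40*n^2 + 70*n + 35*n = 2*b^3 + b^2*(7*n + 17) + b*(-14*n^2 + 75*n + 21) + 5*n^3 - 50*n^2 + 105*n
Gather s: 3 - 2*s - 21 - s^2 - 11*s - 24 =-s^2 - 13*s - 42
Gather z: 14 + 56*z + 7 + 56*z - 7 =112*z + 14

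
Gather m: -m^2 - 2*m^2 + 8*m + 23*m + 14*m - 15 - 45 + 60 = -3*m^2 + 45*m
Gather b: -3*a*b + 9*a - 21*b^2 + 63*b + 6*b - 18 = 9*a - 21*b^2 + b*(69 - 3*a) - 18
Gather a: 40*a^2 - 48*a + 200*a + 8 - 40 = 40*a^2 + 152*a - 32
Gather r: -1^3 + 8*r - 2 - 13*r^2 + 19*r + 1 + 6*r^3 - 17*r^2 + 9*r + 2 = 6*r^3 - 30*r^2 + 36*r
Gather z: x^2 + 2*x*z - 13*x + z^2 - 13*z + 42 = x^2 - 13*x + z^2 + z*(2*x - 13) + 42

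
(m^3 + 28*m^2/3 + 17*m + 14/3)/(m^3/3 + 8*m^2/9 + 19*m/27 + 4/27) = 9*(m^2 + 9*m + 14)/(3*m^2 + 7*m + 4)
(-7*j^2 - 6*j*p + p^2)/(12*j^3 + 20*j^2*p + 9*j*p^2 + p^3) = (-7*j + p)/(12*j^2 + 8*j*p + p^2)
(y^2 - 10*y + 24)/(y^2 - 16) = (y - 6)/(y + 4)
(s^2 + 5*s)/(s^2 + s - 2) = s*(s + 5)/(s^2 + s - 2)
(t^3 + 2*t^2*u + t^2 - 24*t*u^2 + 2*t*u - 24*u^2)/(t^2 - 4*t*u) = t + 6*u + 1 + 6*u/t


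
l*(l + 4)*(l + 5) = l^3 + 9*l^2 + 20*l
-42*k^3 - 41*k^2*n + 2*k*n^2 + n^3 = (-6*k + n)*(k + n)*(7*k + n)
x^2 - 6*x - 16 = (x - 8)*(x + 2)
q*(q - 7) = q^2 - 7*q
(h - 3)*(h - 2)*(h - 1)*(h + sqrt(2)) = h^4 - 6*h^3 + sqrt(2)*h^3 - 6*sqrt(2)*h^2 + 11*h^2 - 6*h + 11*sqrt(2)*h - 6*sqrt(2)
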